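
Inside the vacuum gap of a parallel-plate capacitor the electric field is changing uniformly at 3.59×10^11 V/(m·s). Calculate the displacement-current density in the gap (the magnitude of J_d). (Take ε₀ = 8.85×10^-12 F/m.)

J_d = ε₀ ∂E/∂t, so J_d = 3.18 A/m².

3.18 A/m²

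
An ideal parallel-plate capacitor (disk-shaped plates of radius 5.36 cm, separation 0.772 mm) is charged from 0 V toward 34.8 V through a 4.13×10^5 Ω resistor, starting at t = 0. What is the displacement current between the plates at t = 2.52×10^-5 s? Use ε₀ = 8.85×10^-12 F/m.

4.67×10^-5 A

C = ε₀A/d = (8.85×10^-12)(9.026×10^-3)/(7.72×10^-4) = 1.035×10^-10 F, so τ = RC = 4.275×10^-5 s.
The conduction current is I(t) = (V₀/R) e^(−t/τ), and the displacement current between the plates equals it.
t/τ = 0.5895; I_d = (34.8/4.13×10^5) · e^(−0.5895) = (8.426×10^-5)(0.5546) = 4.67×10^-5 A.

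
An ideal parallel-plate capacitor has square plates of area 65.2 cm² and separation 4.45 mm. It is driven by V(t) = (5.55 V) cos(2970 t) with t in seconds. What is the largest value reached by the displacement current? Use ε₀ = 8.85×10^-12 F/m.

(dE/dt)_max = V₀ω/d = 3.704×10^6 V/(m·s); ω = 2970 rad/s.
I_d,max = ε₀ A (dE/dt)_max = (8.85×10^-12)(6.52×10^-3)(3.704×10^6) = 2.14×10^-7 A.

2.14×10^-7 A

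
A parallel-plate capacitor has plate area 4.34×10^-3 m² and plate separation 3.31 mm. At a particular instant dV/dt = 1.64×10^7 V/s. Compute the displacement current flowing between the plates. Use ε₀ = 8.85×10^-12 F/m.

1.90×10^-4 A

The displacement current equals the charging current C dV/dt. With C = ε₀A/d = (8.85×10^-12)(4.34×10^-3)/(3.31×10^-3) = 1.160×10^-11 F, I_d = (1.160×10^-11)(1.64×10^7) = 1.90×10^-4 A.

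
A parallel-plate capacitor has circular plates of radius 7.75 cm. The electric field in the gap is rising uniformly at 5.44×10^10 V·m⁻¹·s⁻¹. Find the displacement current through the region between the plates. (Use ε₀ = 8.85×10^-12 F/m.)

I_d = ε₀ A (dE/dt) = (8.85×10^-12)(0.01887 m²)(5.44×10^10) = 9.08×10^-3 A.

9.08×10^-3 A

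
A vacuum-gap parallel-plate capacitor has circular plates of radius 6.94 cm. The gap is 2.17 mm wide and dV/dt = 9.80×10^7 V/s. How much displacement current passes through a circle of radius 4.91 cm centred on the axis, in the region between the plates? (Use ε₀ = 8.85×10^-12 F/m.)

dE/dt = (dV/dt)/d = 4.516×10^10 V/(m·s); I_d = ε₀(πR²)(dE/dt) = (8.85×10^-12)(0.01513)(4.516×10^10) = 6.047×10^-3 A.
Through an area πr² the displacement current is I_d·(πr²/πR²) = I_d (r/R)² = 3.03×10^-3 A.

3.03×10^-3 A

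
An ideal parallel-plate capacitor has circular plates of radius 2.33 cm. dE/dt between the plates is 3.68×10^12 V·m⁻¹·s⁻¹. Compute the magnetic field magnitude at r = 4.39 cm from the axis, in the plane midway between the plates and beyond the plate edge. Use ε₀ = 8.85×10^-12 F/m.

2.53×10^-7 T

Through the whole plate area (πR² = 1.706×10^-3 m²), I_d = ε₀ πR² dE/dt = 0.05556 A.
For r ≥ R the full I_d is enclosed: B = μ₀ I_d/(2πr) = (4π×10^-7)(0.05556)/(2π·0.0439) = 2.53×10^-7 T.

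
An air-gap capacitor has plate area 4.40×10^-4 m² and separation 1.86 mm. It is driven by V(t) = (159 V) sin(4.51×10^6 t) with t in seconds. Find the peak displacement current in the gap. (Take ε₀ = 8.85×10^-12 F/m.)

1.50×10^-3 A

The displacement current equals the conduction current C dV/dt, which peaks at C V₀ ω.
With C = ε₀A/d = (8.85×10^-12)(4.40×10^-4)/(1.86×10^-3) = 2.094×10^-12 F and ω = 4.51×10^6 rad/s, I_d,max = (2.094×10^-12)(159)(4.51×10^6) = 1.50×10^-3 A.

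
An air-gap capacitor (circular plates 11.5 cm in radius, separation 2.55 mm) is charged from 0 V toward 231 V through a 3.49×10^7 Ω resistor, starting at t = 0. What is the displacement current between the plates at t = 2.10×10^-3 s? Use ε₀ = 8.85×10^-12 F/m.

With C = ε₀A/d = (8.85×10^-12)(0.04155)/(2.55×10^-3) = 1.442×10^-10 F, the time constant is τ = RC = 5.033×10^-3 s, so t/τ = 0.4172 and e^(−t/τ) = 0.6589.
I_d = I_cond = (V₀/R) e^(−t/τ) = (6.619×10^-6)(0.6589) = 4.36×10^-6 A.

4.36×10^-6 A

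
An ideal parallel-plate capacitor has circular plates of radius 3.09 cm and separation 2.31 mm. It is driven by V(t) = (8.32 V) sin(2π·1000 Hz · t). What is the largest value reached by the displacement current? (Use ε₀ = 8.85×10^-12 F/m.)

6.01×10^-7 A

C = ε₀A/d = (8.85×10^-12)(3.000×10^-3)/(2.31×10^-3) = 1.149×10^-11 F; ω = 2πf = 6283 rad/s.
I_d = C dV/dt, so |I_d|_max = C V₀ ω = (1.149×10^-11)(8.32)(6283) = 6.01×10^-7 A.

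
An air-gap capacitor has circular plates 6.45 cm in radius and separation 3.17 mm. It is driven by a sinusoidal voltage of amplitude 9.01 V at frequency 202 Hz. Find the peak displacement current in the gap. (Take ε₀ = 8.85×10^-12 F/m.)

4.17×10^-7 A

C = ε₀A/d = (8.85×10^-12)(0.01307)/(3.17×10^-3) = 3.649×10^-11 F; ω = 2πf = 1269 rad/s.
I_d = C dV/dt, so |I_d|_max = C V₀ ω = (3.649×10^-11)(9.01)(1269) = 4.17×10^-7 A.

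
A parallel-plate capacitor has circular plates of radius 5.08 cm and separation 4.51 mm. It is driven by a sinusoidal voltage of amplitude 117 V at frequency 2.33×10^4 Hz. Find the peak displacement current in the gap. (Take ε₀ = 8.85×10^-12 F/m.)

2.72×10^-4 A

(dE/dt)_max = V₀ω/d = 3.798×10^9 V/(m·s); ω = 2πf = 1.464×10^5 rad/s.
I_d,max = ε₀ A (dE/dt)_max = (8.85×10^-12)(8.107×10^-3)(3.798×10^9) = 2.72×10^-4 A.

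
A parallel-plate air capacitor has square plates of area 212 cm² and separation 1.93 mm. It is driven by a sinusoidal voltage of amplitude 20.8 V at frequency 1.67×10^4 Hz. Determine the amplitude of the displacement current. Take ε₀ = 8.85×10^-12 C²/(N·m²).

C = ε₀A/d = (8.85×10^-12)(0.0212)/(1.93×10^-3) = 9.721×10^-11 F; ω = 2πf = 1.049×10^5 rad/s.
I_d = C dV/dt, so |I_d|_max = C V₀ ω = (9.721×10^-11)(20.8)(1.049×10^5) = 2.12×10^-4 A.

2.12×10^-4 A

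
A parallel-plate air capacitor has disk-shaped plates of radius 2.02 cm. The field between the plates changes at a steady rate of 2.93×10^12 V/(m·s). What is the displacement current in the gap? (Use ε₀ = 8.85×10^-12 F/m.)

0.0332 A

I_d = ε₀ A (dE/dt) = (8.85×10^-12)(1.282×10^-3 m²)(2.93×10^12) = 0.0332 A.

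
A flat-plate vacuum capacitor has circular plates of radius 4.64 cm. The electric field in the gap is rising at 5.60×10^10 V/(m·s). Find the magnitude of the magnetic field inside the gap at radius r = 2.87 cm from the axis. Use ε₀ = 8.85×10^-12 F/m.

8.94×10^-9 T

Through the whole plate area (πR² = 6.764×10^-3 m²), I_d = ε₀ πR² dE/dt = 3.352×10^-3 A.
An Ampèrian loop of radius r encloses a fraction (r/R)² of I_d. Then B·2πr = μ₀ I_d (r/R)², giving B = μ₀ I_d r/(2πR²) = 8.94×10^-9 T.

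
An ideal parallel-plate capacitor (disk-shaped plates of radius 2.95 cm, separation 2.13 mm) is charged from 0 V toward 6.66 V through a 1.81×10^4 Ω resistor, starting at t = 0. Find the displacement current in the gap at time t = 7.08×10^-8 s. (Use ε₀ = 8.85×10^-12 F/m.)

2.61×10^-4 A

With C = ε₀A/d = (8.85×10^-12)(2.734×10^-3)/(2.13×10^-3) = 1.136×10^-11 F, the time constant is τ = RC = 2.056×10^-7 s, so t/τ = 0.3444 and e^(−t/τ) = 0.7086.
I_d = I_cond = (V₀/R) e^(−t/τ) = (3.680×10^-4)(0.7086) = 2.61×10^-4 A.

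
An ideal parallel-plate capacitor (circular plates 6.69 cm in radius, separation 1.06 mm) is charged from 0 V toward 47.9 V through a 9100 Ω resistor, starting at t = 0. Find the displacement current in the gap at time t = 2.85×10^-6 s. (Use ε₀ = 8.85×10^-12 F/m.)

C = ε₀A/d = (8.85×10^-12)(0.01406)/(1.06×10^-3) = 1.174×10^-10 F and τ = RC = 1.068×10^-6 s. I_d in the gap equals the RC charging current.
I_d(t) = (V₀/R) e^(−t/τ) = 5.264×10^-3 · e^(−2.669) = 3.65×10^-4 A.

3.65×10^-4 A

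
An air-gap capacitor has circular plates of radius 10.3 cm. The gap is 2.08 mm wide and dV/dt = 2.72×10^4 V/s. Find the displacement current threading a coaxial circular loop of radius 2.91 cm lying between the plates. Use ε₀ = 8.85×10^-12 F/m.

3.08×10^-7 A

I_d = C dV/dt with C = ε₀πR²/d = 1.418×10^-10 F, so I_d = (1.418×10^-10)(2.72×10^4) = 3.857×10^-6 A.
The field is uniform, so I_d,enc = I_d (r/R)² = (3.857×10^-6)(2.91/10.3)² = 3.08×10^-7 A.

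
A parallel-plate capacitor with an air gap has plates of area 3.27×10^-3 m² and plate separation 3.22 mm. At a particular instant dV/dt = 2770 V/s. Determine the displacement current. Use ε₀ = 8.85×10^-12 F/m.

E = V/d so dE/dt = (dV/dt)/d = 8.602×10^5 V/(m·s), and I_d = ε₀ A dE/dt = (8.85×10^-12)(3.27×10^-3)(8.602×10^5) = 2.49×10^-8 A.

2.49×10^-8 A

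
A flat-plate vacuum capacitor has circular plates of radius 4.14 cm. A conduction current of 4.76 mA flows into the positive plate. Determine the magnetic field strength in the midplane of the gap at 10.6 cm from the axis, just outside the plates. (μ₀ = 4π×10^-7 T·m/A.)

8.98×10^-9 T

Between the plates the displacement current equals the wire current: I_d = 4.76 mA = 4.76×10^-3 A.
With r > R the enclosed displacement current is the full I_d; B = μ₀ I_d / (2πr) = 8.98×10^-9 T.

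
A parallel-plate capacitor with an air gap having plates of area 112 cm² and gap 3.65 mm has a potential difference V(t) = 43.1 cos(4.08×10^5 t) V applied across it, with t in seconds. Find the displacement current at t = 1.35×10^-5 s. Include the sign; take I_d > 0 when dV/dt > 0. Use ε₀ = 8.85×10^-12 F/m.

3.34×10^-4 A

dE/dt = (V₀ω/d)·−sin(ωt) with ωt = 5.508 rad: (43.1)(4.08×10^5)(0.6998)/(3.65×10^-3) = 3.371×10^9 V/(m·s).
I_d = ε₀ A dE/dt = (8.85×10^-12)(0.0112)(3.371×10^9) = 3.34×10^-4 A.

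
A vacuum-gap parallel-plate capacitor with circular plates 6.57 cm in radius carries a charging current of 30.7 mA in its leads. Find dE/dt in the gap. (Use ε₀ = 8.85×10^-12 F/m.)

2.56×10^11 V/(m·s)

Charge continuity gives I_d = I = 0.0307 A between the plates.
Since I_d = ε₀ A dE/dt, dE/dt = I_d/(ε₀A) = (0.0307)/((8.85×10^-12)(0.01356)) = 2.56×10^11 V/(m·s).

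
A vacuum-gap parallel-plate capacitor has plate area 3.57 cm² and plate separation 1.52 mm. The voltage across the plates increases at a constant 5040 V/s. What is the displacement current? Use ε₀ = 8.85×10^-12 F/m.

1.05×10^-8 A

The field between the plates is E = V/d, so dE/dt = (5040)/(1.52×10^-3 m) = 3.316×10^6 V/(m·s).
I_d = ε₀ A (dE/dt) = (8.85×10^-12)(3.57×10^-4)(3.316×10^6) = 1.05×10^-8 A.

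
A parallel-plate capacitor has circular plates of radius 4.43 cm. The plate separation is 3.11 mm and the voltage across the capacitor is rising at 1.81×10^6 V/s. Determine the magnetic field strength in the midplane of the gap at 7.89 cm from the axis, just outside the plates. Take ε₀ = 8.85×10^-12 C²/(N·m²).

8.05×10^-11 T

dE/dt = (dV/dt)/d = 5.820×10^8 V/(m·s); I_d = ε₀(πR²)(dE/dt) = (8.85×10^-12)(6.165×10^-3)(5.820×10^8) = 3.175×10^-5 A.
Outside the plates the loop encloses all of I_d, so B·2πr = μ₀ I_d and B = 8.05×10^-11 T.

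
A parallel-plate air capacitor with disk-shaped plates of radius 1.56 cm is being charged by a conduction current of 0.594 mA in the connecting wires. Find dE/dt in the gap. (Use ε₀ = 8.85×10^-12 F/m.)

8.78×10^10 V/(m·s)

The displacement current between the plates equals the conduction current, I_d = 0.594 mA.
Then dE/dt = I_d/(ε₀A) = 8.78×10^10 V/(m·s).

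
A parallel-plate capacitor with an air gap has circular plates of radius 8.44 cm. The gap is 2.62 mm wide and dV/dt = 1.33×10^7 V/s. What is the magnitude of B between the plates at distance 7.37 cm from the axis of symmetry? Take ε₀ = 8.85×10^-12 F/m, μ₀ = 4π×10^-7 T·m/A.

With E = V/d, dE/dt = 5.076×10^9 V/(m·s) and πR² = 0.02238 m², giving I_d = ε₀ πR² dE/dt = 1.005×10^-3 A.
For r < R the Ampère–Maxwell law gives B(2πr) = μ₀ I_d (r²/R²), so B = μ₀ I_d r/(2πR²) = (4π×10^-7)(1.005×10^-3)(0.0737)/(2π·0.0844²) = 2.08×10^-9 T.

2.08×10^-9 T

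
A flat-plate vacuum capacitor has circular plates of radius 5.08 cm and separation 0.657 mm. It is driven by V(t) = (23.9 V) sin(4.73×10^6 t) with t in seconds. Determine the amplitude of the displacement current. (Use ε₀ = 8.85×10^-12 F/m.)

(dE/dt)_max = V₀ω/d = 1.721×10^11 V/(m·s); ω = 4.73×10^6 rad/s.
I_d,max = ε₀ A (dE/dt)_max = (8.85×10^-12)(8.107×10^-3)(1.721×10^11) = 0.0123 A.

0.0123 A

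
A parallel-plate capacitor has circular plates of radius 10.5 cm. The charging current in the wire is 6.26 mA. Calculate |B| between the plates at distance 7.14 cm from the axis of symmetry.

Between the plates the displacement current equals the wire current: I_d = 6.26 mA = 6.26×10^-3 A.
An Ampèrian loop of radius r encloses a fraction (r/R)² of I_d. Then B·2πr = μ₀ I_d (r/R)², giving B = μ₀ I_d r/(2πR²) = 8.11×10^-9 T.

8.11×10^-9 T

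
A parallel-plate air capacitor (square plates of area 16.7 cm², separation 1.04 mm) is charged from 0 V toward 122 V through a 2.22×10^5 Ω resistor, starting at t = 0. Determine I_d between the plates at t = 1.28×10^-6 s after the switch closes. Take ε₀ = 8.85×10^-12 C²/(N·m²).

3.66×10^-4 A

C = ε₀A/d = (8.85×10^-12)(1.67×10^-3)/(1.04×10^-3) = 1.421×10^-11 F, so τ = RC = 3.155×10^-6 s.
The conduction current is I(t) = (V₀/R) e^(−t/τ), and the displacement current between the plates equals it.
t/τ = 0.4057; I_d = (122/2.22×10^5) · e^(−0.4057) = (5.495×10^-4)(0.6665) = 3.66×10^-4 A.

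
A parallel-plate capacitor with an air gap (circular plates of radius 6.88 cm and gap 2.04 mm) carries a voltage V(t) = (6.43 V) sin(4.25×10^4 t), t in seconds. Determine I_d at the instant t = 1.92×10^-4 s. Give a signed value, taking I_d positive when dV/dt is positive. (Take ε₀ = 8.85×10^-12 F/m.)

-5.31×10^-6 A

dV/dt = (6.43)(4.25×10^4)·cos(8.16) = -8.233×10^4 V/s.
I_d = C dV/dt with C = ε₀A/d = (8.85×10^-12)(0.01487)/(2.04×10^-3) = 6.451×10^-11 F, so I_d = (6.451×10^-11)(-8.233×10^4) = -5.31×10^-6 A.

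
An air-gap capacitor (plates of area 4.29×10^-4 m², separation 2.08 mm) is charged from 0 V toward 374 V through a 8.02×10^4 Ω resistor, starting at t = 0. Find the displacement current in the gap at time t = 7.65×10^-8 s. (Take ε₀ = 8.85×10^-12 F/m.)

2.77×10^-3 A

C = ε₀A/d = (8.85×10^-12)(4.29×10^-4)/(2.08×10^-3) = 1.825×10^-12 F and τ = RC = 1.464×10^-7 s. I_d in the gap equals the RC charging current.
I_d(t) = (V₀/R) e^(−t/τ) = 4.663×10^-3 · e^(−0.5225) = 2.77×10^-3 A.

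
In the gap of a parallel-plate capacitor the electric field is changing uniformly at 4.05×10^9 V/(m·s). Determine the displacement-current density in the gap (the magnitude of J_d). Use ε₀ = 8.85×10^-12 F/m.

J_d = ε₀ dE/dt = (8.85×10^-12)(4.05×10^9) = 0.0358 A/m².

0.0358 A/m²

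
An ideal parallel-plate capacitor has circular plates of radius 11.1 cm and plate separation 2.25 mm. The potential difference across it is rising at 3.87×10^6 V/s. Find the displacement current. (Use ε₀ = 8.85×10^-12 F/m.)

5.89×10^-4 A

The field between the plates is E = V/d, so dE/dt = (3.87×10^6)/(2.25×10^-3 m) = 1.720×10^9 V/(m·s).
I_d = ε₀ A (dE/dt) = (8.85×10^-12)(0.03871)(1.720×10^9) = 5.89×10^-4 A.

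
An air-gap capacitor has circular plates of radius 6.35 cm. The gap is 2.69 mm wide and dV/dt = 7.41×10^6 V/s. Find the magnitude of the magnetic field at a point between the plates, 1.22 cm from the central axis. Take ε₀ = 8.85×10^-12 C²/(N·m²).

1.87×10^-10 T

dE/dt = (dV/dt)/d = 2.755×10^9 V/(m·s); I_d = ε₀(πR²)(dE/dt) = (8.85×10^-12)(0.01267)(2.755×10^9) = 3.089×10^-4 A.
∮B·dl = μ₀ I_d,enc with I_d,enc = I_d r²/R² = 1.140×10^-5 A; so B = μ₀ I_d,enc/(2πr) = 1.87×10^-10 T.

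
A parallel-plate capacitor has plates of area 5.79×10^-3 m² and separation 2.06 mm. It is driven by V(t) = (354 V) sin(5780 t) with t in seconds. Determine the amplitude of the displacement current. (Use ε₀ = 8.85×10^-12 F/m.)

5.09×10^-5 A

The displacement current equals the conduction current C dV/dt, which peaks at C V₀ ω.
With C = ε₀A/d = (8.85×10^-12)(5.79×10^-3)/(2.06×10^-3) = 2.487×10^-11 F and ω = 5780 rad/s, I_d,max = (2.487×10^-11)(354)(5780) = 5.09×10^-5 A.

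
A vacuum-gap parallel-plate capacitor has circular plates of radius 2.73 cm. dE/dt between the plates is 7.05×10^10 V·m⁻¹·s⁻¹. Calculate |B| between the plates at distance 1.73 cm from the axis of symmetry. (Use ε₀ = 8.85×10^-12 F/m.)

Through the whole plate area (πR² = 2.341×10^-3 m²), I_d = ε₀ πR² dE/dt = 1.461×10^-3 A.
An Ampèrian loop of radius r encloses a fraction (r/R)² of I_d. Then B·2πr = μ₀ I_d (r/R)², giving B = μ₀ I_d r/(2πR²) = 6.78×10^-9 T.

6.78×10^-9 T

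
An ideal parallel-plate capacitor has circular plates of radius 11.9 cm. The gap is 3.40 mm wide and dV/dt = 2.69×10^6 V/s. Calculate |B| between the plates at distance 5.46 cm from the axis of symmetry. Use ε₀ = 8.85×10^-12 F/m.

2.40×10^-10 T

With E = V/d, dE/dt = 7.912×10^8 V/(m·s) and πR² = 0.04449 m², giving I_d = ε₀ πR² dE/dt = 3.115×10^-4 A.
For r < R the Ampère–Maxwell law gives B(2πr) = μ₀ I_d (r²/R²), so B = μ₀ I_d r/(2πR²) = (4π×10^-7)(3.115×10^-4)(0.0546)/(2π·0.119²) = 2.40×10^-10 T.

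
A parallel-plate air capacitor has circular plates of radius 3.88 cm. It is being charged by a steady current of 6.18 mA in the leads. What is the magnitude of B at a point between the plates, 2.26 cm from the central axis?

1.86×10^-8 T

By continuity the displacement current in the gap matches the conduction current: I_d = 6.18×10^-3 A.
An Ampèrian loop of radius r encloses a fraction (r/R)² of I_d. Then B·2πr = μ₀ I_d (r/R)², giving B = μ₀ I_d r/(2πR²) = 1.86×10^-8 T.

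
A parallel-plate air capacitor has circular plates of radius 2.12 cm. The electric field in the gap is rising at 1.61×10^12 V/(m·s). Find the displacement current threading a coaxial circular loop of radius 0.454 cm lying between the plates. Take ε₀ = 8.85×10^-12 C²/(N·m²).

9.23×10^-4 A

Total displacement current: I_d = ε₀(πR²)(dE/dt) = (8.85×10^-12)(1.412×10^-3)(1.61×10^12) = 0.02012 A.
The field is uniform, so I_d,enc = I_d (r/R)² = (0.02012)(0.454/2.12)² = 9.23×10^-4 A.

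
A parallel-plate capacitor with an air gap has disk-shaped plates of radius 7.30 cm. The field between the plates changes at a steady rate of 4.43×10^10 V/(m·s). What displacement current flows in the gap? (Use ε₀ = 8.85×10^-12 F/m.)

With a uniform field, Φ_E = EA, so I_d = ε₀ A dE/dt = 6.56×10^-3 A.

6.56×10^-3 A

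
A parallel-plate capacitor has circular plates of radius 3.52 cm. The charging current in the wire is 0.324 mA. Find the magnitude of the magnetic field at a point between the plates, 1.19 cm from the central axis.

6.22×10^-10 T

No conduction current crosses the gap, so I_d there equals the 3.24×10^-4 A in the leads.
For r < R the Ampère–Maxwell law gives B(2πr) = μ₀ I_d (r²/R²), so B = μ₀ I_d r/(2πR²) = (4π×10^-7)(3.24×10^-4)(0.0119)/(2π·0.0352²) = 6.22×10^-10 T.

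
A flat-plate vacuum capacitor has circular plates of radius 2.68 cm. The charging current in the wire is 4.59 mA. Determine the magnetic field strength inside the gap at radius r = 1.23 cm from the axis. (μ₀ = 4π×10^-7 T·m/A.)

1.57×10^-8 T

No conduction current crosses the gap, so I_d there equals the 4.59×10^-3 A in the leads.
For r < R the Ampère–Maxwell law gives B(2πr) = μ₀ I_d (r²/R²), so B = μ₀ I_d r/(2πR²) = (4π×10^-7)(4.59×10^-3)(0.0123)/(2π·0.0268²) = 1.57×10^-8 T.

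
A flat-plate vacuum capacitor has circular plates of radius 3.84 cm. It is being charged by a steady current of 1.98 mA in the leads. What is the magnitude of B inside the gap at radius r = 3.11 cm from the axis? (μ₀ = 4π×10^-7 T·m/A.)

By continuity the displacement current in the gap matches the conduction current: I_d = 1.98×10^-3 A.
For r < R the Ampère–Maxwell law gives B(2πr) = μ₀ I_d (r²/R²), so B = μ₀ I_d r/(2πR²) = (4π×10^-7)(1.98×10^-3)(0.0311)/(2π·0.0384²) = 8.35×10^-9 T.

8.35×10^-9 T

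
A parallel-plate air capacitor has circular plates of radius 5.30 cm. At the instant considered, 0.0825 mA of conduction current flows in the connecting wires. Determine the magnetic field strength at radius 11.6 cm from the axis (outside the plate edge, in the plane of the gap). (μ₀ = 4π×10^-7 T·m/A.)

1.42×10^-10 T

No conduction current crosses the gap, so I_d there equals the 8.25×10^-5 A in the leads.
With r > R the enclosed displacement current is the full I_d; B = μ₀ I_d / (2πr) = 1.42×10^-10 T.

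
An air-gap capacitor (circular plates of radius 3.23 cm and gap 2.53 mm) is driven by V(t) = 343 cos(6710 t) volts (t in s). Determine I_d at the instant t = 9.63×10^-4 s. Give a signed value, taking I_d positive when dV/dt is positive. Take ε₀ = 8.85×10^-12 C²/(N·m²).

C = ε₀A/d = (8.85×10^-12)(3.278×10^-3)/(2.53×10^-3) = 1.147×10^-11 F. dV/dt = V₀ω·−sin(ωt); at ωt = 6.46173 rad this factor is -0.1776.
I_d = C dV/dt = (1.147×10^-11)(343)(6710)(-0.1776) = -4.69×10^-6 A.

-4.69×10^-6 A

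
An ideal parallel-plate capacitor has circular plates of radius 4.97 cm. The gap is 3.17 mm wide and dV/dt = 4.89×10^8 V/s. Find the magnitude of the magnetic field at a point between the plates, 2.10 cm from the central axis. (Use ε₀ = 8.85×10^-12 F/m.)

dE/dt = (dV/dt)/d = 1.543×10^11 V/(m·s); I_d = ε₀(πR²)(dE/dt) = (8.85×10^-12)(7.760×10^-3)(1.543×10^11) = 0.01060 A.
∮B·dl = μ₀ I_d,enc with I_d,enc = I_d r²/R² = 1.892×10^-3 A; so B = μ₀ I_d,enc/(2πr) = 1.80×10^-8 T.

1.80×10^-8 T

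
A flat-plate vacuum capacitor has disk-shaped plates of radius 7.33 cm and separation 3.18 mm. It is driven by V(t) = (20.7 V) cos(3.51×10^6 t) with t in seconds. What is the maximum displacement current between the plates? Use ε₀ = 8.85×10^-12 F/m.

(dE/dt)_max = V₀ω/d = 2.285×10^10 V/(m·s); ω = 3.51×10^6 rad/s.
I_d,max = ε₀ A (dE/dt)_max = (8.85×10^-12)(0.01688)(2.285×10^10) = 3.41×10^-3 A.

3.41×10^-3 A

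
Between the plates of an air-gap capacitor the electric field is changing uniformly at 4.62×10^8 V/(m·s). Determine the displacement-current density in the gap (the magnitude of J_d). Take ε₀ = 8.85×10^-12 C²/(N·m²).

The displacement-current density is ε₀ ∂E/∂t = (8.85×10^-12)(4.62×10^8) = 4.09×10^-3 A/m².

4.09×10^-3 A/m²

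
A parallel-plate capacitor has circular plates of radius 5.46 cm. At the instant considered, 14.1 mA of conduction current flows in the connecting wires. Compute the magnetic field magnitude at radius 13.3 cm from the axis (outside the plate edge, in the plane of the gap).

No conduction current crosses the gap, so I_d there equals the 0.0141 A in the leads.
Outside the plates the loop encloses all of I_d, so B·2πr = μ₀ I_d and B = 2.12×10^-8 T.

2.12×10^-8 T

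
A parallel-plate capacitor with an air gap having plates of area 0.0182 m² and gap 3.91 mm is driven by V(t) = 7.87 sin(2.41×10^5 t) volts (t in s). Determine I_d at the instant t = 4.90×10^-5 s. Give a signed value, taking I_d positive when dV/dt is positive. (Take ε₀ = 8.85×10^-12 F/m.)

5.68×10^-5 A

C = ε₀A/d = (8.85×10^-12)(0.0182)/(3.91×10^-3) = 4.119×10^-11 F. dV/dt = V₀ω·cos(ωt); at ωt = 11.809 rad this factor is 0.7266.
I_d = C dV/dt = (4.119×10^-11)(7.87)(2.41×10^5)(0.7266) = 5.68×10^-5 A.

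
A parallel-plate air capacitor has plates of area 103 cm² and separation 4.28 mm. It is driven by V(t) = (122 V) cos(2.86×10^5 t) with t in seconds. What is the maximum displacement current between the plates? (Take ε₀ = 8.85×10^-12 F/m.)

7.43×10^-4 A

(dE/dt)_max = V₀ω/d = 8.152×10^9 V/(m·s); ω = 2.86×10^5 rad/s.
I_d,max = ε₀ A (dE/dt)_max = (8.85×10^-12)(0.0103)(8.152×10^9) = 7.43×10^-4 A.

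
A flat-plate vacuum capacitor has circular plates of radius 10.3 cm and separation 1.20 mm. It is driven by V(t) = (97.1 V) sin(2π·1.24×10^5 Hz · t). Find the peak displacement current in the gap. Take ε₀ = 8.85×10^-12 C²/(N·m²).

(dE/dt)_max = V₀ω/d = 6.304×10^10 V/(m·s); ω = 2πf = 7.791×10^5 rad/s.
I_d,max = ε₀ A (dE/dt)_max = (8.85×10^-12)(0.03333)(6.304×10^10) = 0.0186 A.

0.0186 A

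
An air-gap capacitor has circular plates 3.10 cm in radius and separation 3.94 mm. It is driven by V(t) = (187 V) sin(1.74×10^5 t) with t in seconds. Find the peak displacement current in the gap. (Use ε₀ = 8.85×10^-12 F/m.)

The displacement current equals the conduction current C dV/dt, which peaks at C V₀ ω.
With C = ε₀A/d = (8.85×10^-12)(3.019×10^-3)/(3.94×10^-3) = 6.781×10^-12 F and ω = 1.74×10^5 rad/s, I_d,max = (6.781×10^-12)(187)(1.74×10^5) = 2.21×10^-4 A.

2.21×10^-4 A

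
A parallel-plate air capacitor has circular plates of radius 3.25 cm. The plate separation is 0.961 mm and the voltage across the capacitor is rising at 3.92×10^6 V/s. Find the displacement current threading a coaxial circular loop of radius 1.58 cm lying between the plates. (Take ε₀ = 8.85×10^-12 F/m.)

With E = V/d, dE/dt = 4.079×10^9 V/(m·s) and πR² = 3.318×10^-3 m², giving I_d = ε₀ πR² dE/dt = 1.198×10^-4 A.
Through an area πr² the displacement current is I_d·(πr²/πR²) = I_d (r/R)² = 2.83×10^-5 A.

2.83×10^-5 A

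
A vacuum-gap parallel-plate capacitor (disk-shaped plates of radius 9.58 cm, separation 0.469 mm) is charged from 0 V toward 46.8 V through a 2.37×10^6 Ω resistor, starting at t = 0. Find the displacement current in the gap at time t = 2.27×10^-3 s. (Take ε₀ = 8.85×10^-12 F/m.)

With C = ε₀A/d = (8.85×10^-12)(0.02883)/(4.69×10^-4) = 5.440×10^-10 F, the time constant is τ = RC = 1.289×10^-3 s, so t/τ = 1.761 and e^(−t/τ) = 0.1719.
I_d = I_cond = (V₀/R) e^(−t/τ) = (1.975×10^-5)(0.1719) = 3.40×10^-6 A.

3.40×10^-6 A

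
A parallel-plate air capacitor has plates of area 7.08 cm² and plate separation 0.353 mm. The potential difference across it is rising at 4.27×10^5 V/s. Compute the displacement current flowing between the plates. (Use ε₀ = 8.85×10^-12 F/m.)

E = V/d so dE/dt = (dV/dt)/d = 1.210×10^9 V/(m·s), and I_d = ε₀ A dE/dt = (8.85×10^-12)(7.08×10^-4)(1.210×10^9) = 7.58×10^-6 A.

7.58×10^-6 A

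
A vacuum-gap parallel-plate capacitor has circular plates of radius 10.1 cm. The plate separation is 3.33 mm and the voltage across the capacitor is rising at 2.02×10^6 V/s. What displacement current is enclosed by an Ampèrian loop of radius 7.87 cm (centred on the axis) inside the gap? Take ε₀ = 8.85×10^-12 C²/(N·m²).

dE/dt = (dV/dt)/d = 6.066×10^8 V/(m·s); I_d = ε₀(πR²)(dE/dt) = (8.85×10^-12)(0.03205)(6.066×10^8) = 1.721×10^-4 A.
The field is uniform, so I_d,enc = I_d (r/R)² = (1.721×10^-4)(7.87/10.1)² = 1.04×10^-4 A.

1.04×10^-4 A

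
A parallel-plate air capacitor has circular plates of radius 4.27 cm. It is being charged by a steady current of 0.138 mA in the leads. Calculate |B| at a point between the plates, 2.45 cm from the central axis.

3.71×10^-10 T

By continuity the displacement current in the gap matches the conduction current: I_d = 1.38×10^-4 A.
∮B·dl = μ₀ I_d,enc with I_d,enc = I_d r²/R² = 4.543×10^-5 A; so B = μ₀ I_d,enc/(2πr) = 3.71×10^-10 T.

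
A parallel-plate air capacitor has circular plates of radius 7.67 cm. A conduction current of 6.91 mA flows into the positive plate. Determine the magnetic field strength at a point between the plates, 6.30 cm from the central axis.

No conduction current crosses the gap, so I_d there equals the 6.91×10^-3 A in the leads.
An Ampèrian loop of radius r encloses a fraction (r/R)² of I_d. Then B·2πr = μ₀ I_d (r/R)², giving B = μ₀ I_d r/(2πR²) = 1.48×10^-8 T.

1.48×10^-8 T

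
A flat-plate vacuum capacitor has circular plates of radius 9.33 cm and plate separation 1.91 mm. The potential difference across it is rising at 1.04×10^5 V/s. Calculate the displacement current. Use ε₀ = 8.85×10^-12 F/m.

1.32×10^-5 A

The field between the plates is E = V/d, so dE/dt = (1.04×10^5)/(1.91×10^-3 m) = 5.445×10^7 V/(m·s).
I_d = ε₀ A (dE/dt) = (8.85×10^-12)(0.02735)(5.445×10^7) = 1.32×10^-5 A.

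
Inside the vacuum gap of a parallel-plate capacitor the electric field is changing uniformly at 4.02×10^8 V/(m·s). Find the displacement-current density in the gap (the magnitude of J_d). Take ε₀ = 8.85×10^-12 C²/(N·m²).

3.56×10^-3 A/m²

J_d = ε₀ dE/dt = (8.85×10^-12)(4.02×10^8) = 3.56×10^-3 A/m².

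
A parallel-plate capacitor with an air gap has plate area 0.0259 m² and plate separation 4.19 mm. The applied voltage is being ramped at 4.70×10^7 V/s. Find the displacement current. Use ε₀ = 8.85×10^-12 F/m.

2.57×10^-3 A

The field between the plates is E = V/d, so dE/dt = (4.70×10^7)/(4.19×10^-3 m) = 1.122×10^10 V/(m·s).
I_d = ε₀ A (dE/dt) = (8.85×10^-12)(0.0259)(1.122×10^10) = 2.57×10^-3 A.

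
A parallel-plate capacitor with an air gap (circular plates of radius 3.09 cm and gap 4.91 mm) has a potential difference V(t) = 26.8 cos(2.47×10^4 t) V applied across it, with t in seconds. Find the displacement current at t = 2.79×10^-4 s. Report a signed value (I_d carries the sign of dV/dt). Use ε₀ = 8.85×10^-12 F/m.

-2.04×10^-6 A

dE/dt = (V₀ω/d)·−sin(ωt) with ωt = 6.8913 rad: (26.8)(2.47×10^4)(-0.5713)/(4.91×10^-3) = -7.702×10^7 V/(m·s).
I_d = ε₀ A dE/dt = (8.85×10^-12)(3.000×10^-3)(-7.702×10^7) = -2.04×10^-6 A.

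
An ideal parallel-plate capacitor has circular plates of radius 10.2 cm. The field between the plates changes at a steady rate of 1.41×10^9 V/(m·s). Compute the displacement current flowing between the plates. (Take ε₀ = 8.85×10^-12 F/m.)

The displacement current is ε₀ times dΦ_E/dt = ε₀ A dE/dt = (8.85×10^-12)(0.03269)(1.41×10^9) = 4.08×10^-4 A.

4.08×10^-4 A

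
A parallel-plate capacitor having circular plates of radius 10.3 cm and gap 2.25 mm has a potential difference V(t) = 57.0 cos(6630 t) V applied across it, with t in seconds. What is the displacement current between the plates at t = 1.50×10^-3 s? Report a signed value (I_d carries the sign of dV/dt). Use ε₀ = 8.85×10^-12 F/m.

C = ε₀A/d = (8.85×10^-12)(0.03333)/(2.25×10^-3) = 1.311×10^-10 F. dV/dt = V₀ω·−sin(ωt); at ωt = 9.945 rad this factor is 0.4971.
I_d = C dV/dt = (1.311×10^-10)(57.0)(6630)(0.4971) = 2.46×10^-5 A.

2.46×10^-5 A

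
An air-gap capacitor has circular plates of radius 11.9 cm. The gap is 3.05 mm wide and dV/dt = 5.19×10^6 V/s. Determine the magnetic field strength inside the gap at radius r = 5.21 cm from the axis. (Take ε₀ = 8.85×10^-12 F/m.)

dE/dt = (dV/dt)/d = 1.702×10^9 V/(m·s); I_d = ε₀(πR²)(dE/dt) = (8.85×10^-12)(0.04449)(1.702×10^9) = 6.701×10^-4 A.
An Ampèrian loop of radius r encloses a fraction (r/R)² of I_d. Then B·2πr = μ₀ I_d (r/R)², giving B = μ₀ I_d r/(2πR²) = 4.93×10^-10 T.

4.93×10^-10 T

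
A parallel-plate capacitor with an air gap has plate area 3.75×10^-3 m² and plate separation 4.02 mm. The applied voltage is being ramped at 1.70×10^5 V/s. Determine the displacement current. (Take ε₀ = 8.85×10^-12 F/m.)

E = V/d so dE/dt = (dV/dt)/d = 4.229×10^7 V/(m·s), and I_d = ε₀ A dE/dt = (8.85×10^-12)(3.75×10^-3)(4.229×10^7) = 1.40×10^-6 A.

1.40×10^-6 A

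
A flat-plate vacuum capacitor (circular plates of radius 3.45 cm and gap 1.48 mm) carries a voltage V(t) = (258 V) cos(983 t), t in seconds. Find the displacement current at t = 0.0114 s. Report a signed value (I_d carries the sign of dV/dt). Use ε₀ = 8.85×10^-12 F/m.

5.55×10^-6 A

dE/dt = (V₀ω/d)·−sin(ωt) with ωt = 11.2062 rad: (258)(983)(0.9779)/(1.48×10^-3) = 1.676×10^8 V/(m·s).
I_d = ε₀ A dE/dt = (8.85×10^-12)(3.739×10^-3)(1.676×10^8) = 5.55×10^-6 A.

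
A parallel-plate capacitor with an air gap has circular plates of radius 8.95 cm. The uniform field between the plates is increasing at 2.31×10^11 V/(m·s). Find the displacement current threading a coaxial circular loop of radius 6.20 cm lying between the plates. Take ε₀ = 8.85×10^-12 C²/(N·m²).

Through the whole plate area (πR² = 0.02516 m²), I_d = ε₀ πR² dE/dt = 0.05144 A.
Through an area πr² the displacement current is I_d·(πr²/πR²) = I_d (r/R)² = 0.0247 A.

0.0247 A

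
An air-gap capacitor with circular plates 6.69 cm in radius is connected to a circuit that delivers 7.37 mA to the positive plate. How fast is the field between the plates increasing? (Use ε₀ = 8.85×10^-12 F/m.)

5.92×10^10 V/(m·s)

By continuity, I_d in the gap equals the 7.37 mA flowing in the wire.
Then dE/dt = I_d/(ε₀A) = 5.92×10^10 V/(m·s).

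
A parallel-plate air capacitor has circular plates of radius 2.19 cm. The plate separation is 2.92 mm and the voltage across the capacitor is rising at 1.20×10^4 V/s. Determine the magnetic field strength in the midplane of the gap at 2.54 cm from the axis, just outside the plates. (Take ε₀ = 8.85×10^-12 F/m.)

4.31×10^-13 T

I_d = C dV/dt with C = ε₀πR²/d = 4.567×10^-12 F, so I_d = (4.567×10^-12)(1.20×10^4) = 5.480×10^-8 A.
With r > R the enclosed displacement current is the full I_d; B = μ₀ I_d / (2πr) = 4.31×10^-13 T.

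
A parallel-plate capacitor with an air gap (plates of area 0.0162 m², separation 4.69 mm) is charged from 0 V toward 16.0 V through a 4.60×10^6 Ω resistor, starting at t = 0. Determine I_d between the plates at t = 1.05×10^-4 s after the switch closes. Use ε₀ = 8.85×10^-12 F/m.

C = ε₀A/d = (8.85×10^-12)(0.0162)/(4.69×10^-3) = 3.057×10^-11 F, so τ = RC = 1.406×10^-4 s.
The conduction current is I(t) = (V₀/R) e^(−t/τ), and the displacement current between the plates equals it.
t/τ = 0.7468; I_d = (16.0/4.60×10^6) · e^(−0.7468) = (3.478×10^-6)(0.4739) = 1.65×10^-6 A.

1.65×10^-6 A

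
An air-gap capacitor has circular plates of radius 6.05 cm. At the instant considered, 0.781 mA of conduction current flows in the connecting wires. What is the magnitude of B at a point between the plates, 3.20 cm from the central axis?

1.37×10^-9 T

No conduction current crosses the gap, so I_d there equals the 7.81×10^-4 A in the leads.
An Ampèrian loop of radius r encloses a fraction (r/R)² of I_d. Then B·2πr = μ₀ I_d (r/R)², giving B = μ₀ I_d r/(2πR²) = 1.37×10^-9 T.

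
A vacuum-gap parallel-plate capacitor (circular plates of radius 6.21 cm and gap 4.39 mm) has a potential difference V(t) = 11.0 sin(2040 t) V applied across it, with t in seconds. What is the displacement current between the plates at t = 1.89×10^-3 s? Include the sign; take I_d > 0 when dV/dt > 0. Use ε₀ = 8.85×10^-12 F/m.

C = ε₀A/d = (8.85×10^-12)(0.01212)/(4.39×10^-3) = 2.443×10^-11 F. dV/dt = V₀ω·cos(ωt); at ωt = 3.8556 rad this factor is -0.7557.
I_d = C dV/dt = (2.443×10^-11)(11.0)(2040)(-0.7557) = -4.14×10^-7 A.

-4.14×10^-7 A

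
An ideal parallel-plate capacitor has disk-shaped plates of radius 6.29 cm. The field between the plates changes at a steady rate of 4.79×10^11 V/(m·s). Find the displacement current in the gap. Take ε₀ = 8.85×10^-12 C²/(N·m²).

The displacement current is ε₀ times dΦ_E/dt = ε₀ A dE/dt = (8.85×10^-12)(0.01243)(4.79×10^11) = 0.0527 A.

0.0527 A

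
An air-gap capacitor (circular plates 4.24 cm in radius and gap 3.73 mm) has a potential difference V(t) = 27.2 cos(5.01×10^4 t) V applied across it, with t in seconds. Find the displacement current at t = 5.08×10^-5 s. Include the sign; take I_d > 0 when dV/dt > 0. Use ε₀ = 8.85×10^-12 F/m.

-1.03×10^-5 A

dE/dt = (V₀ω/d)·−sin(ωt) with ωt = 2.54508 rad: (27.2)(5.01×10^4)(-0.5618)/(3.73×10^-3) = -2.052×10^8 V/(m·s).
I_d = ε₀ A dE/dt = (8.85×10^-12)(5.648×10^-3)(-2.052×10^8) = -1.03×10^-5 A.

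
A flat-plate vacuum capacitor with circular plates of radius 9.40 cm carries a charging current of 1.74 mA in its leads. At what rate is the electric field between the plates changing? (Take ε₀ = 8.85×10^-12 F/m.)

7.08×10^9 V/(m·s)

By continuity, I_d in the gap equals the 1.74 mA flowing in the wire.
Inverting I_d = ε₀ A dE/dt gives dE/dt = 1.74×10^-3 / (8.85×10^-12 · 0.02776) = 7.08×10^9 V/(m·s).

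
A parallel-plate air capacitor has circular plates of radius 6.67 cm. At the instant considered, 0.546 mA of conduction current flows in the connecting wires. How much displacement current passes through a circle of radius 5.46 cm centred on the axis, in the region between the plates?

3.66×10^-4 A

Between the plates the displacement current equals the wire current: I_d = 0.546 mA = 5.46×10^-4 A.
The field is uniform, so I_d,enc = I_d (r/R)² = (5.46×10^-4)(5.46/6.67)² = 3.66×10^-4 A.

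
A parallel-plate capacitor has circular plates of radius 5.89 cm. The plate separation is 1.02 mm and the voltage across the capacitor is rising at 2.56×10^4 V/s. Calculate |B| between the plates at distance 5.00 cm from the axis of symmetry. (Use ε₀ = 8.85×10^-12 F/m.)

6.98×10^-12 T

dE/dt = (dV/dt)/d = 2.510×10^7 V/(m·s); I_d = ε₀(πR²)(dE/dt) = (8.85×10^-12)(0.01090)(2.510×10^7) = 2.421×10^-6 A.
∮B·dl = μ₀ I_d,enc with I_d,enc = I_d r²/R² = 1.745×10^-6 A; so B = μ₀ I_d,enc/(2πr) = 6.98×10^-12 T.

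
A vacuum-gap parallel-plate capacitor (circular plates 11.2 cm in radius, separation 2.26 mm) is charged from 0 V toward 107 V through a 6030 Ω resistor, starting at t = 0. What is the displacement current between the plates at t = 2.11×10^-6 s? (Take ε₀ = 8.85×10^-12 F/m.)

With C = ε₀A/d = (8.85×10^-12)(0.03941)/(2.26×10^-3) = 1.543×10^-10 F, the time constant is τ = RC = 9.304×10^-7 s, so t/τ = 2.268 and e^(−t/τ) = 0.1035.
I_d = I_cond = (V₀/R) e^(−t/τ) = (0.01774)(0.1035) = 1.84×10^-3 A.

1.84×10^-3 A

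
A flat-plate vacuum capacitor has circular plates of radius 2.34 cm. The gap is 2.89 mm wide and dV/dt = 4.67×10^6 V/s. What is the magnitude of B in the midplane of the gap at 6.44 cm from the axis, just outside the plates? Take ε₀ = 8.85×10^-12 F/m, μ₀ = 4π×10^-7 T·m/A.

7.64×10^-11 T

I_d = C dV/dt with C = ε₀πR²/d = 5.267×10^-12 F, so I_d = (5.267×10^-12)(4.67×10^6) = 2.460×10^-5 A.
With r > R the enclosed displacement current is the full I_d; B = μ₀ I_d / (2πr) = 7.64×10^-11 T.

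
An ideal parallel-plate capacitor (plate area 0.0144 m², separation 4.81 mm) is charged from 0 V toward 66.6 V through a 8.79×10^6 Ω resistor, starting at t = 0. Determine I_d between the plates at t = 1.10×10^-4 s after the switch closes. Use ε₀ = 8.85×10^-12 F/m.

C = ε₀A/d = (8.85×10^-12)(0.0144)/(4.81×10^-3) = 2.649×10^-11 F and τ = RC = 2.328×10^-4 s. I_d in the gap equals the RC charging current.
I_d(t) = (V₀/R) e^(−t/τ) = 7.577×10^-6 · e^(−0.4725) = 4.72×10^-6 A.

4.72×10^-6 A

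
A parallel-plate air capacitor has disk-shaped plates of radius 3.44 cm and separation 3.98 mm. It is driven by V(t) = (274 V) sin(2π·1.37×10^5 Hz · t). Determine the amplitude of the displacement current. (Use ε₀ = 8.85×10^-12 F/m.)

1.95×10^-3 A

C = ε₀A/d = (8.85×10^-12)(3.718×10^-3)/(3.98×10^-3) = 8.267×10^-12 F; ω = 2πf = 8.608×10^5 rad/s.
I_d = C dV/dt, so |I_d|_max = C V₀ ω = (8.267×10^-12)(274)(8.608×10^5) = 1.95×10^-3 A.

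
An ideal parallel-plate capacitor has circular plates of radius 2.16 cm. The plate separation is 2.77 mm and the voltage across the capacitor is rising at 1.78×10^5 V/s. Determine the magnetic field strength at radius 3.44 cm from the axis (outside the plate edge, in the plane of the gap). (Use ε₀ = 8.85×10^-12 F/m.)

4.85×10^-12 T

I_d = C dV/dt with C = ε₀πR²/d = 4.684×10^-12 F, so I_d = (4.684×10^-12)(1.78×10^5) = 8.338×10^-7 A.
With r > R the enclosed displacement current is the full I_d; B = μ₀ I_d / (2πr) = 4.85×10^-12 T.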